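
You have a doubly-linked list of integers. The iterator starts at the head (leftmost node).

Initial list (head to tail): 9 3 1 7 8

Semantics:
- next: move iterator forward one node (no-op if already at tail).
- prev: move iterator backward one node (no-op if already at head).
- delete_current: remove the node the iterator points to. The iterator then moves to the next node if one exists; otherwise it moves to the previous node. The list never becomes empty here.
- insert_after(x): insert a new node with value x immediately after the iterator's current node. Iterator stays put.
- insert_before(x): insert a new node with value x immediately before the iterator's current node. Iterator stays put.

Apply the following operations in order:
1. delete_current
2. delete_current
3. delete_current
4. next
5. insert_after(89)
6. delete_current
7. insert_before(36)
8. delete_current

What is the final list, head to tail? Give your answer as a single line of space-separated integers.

Answer: 7 36

Derivation:
After 1 (delete_current): list=[3, 1, 7, 8] cursor@3
After 2 (delete_current): list=[1, 7, 8] cursor@1
After 3 (delete_current): list=[7, 8] cursor@7
After 4 (next): list=[7, 8] cursor@8
After 5 (insert_after(89)): list=[7, 8, 89] cursor@8
After 6 (delete_current): list=[7, 89] cursor@89
After 7 (insert_before(36)): list=[7, 36, 89] cursor@89
After 8 (delete_current): list=[7, 36] cursor@36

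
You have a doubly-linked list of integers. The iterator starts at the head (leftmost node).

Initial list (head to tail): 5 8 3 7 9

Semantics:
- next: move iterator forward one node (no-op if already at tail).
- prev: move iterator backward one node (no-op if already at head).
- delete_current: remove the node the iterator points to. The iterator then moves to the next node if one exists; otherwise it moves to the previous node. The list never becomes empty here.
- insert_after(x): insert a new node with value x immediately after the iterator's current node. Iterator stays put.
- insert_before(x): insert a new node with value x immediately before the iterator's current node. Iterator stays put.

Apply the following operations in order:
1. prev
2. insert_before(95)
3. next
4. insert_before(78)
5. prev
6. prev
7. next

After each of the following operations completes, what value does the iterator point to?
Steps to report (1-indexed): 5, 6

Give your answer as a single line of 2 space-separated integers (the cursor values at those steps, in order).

After 1 (prev): list=[5, 8, 3, 7, 9] cursor@5
After 2 (insert_before(95)): list=[95, 5, 8, 3, 7, 9] cursor@5
After 3 (next): list=[95, 5, 8, 3, 7, 9] cursor@8
After 4 (insert_before(78)): list=[95, 5, 78, 8, 3, 7, 9] cursor@8
After 5 (prev): list=[95, 5, 78, 8, 3, 7, 9] cursor@78
After 6 (prev): list=[95, 5, 78, 8, 3, 7, 9] cursor@5
After 7 (next): list=[95, 5, 78, 8, 3, 7, 9] cursor@78

Answer: 78 5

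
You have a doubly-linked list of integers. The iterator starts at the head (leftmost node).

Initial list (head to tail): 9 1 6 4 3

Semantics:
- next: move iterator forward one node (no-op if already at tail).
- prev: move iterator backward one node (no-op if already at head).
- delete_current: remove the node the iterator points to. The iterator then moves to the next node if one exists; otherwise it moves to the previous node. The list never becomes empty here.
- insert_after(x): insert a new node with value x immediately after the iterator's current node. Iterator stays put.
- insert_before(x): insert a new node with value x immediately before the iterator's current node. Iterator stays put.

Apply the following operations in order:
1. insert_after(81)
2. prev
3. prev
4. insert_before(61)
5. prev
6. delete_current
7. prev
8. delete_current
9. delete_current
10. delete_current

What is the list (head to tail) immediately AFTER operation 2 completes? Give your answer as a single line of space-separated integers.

Answer: 9 81 1 6 4 3

Derivation:
After 1 (insert_after(81)): list=[9, 81, 1, 6, 4, 3] cursor@9
After 2 (prev): list=[9, 81, 1, 6, 4, 3] cursor@9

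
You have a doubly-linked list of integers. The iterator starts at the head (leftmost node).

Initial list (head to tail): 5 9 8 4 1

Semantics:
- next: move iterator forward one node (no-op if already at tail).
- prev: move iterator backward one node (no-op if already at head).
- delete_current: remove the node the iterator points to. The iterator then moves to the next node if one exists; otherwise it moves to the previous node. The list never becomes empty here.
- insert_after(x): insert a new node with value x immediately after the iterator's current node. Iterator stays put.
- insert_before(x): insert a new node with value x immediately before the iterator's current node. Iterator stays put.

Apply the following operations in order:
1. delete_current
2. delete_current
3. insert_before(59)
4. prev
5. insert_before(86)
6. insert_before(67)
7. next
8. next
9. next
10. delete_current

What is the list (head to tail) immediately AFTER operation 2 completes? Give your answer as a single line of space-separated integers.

Answer: 8 4 1

Derivation:
After 1 (delete_current): list=[9, 8, 4, 1] cursor@9
After 2 (delete_current): list=[8, 4, 1] cursor@8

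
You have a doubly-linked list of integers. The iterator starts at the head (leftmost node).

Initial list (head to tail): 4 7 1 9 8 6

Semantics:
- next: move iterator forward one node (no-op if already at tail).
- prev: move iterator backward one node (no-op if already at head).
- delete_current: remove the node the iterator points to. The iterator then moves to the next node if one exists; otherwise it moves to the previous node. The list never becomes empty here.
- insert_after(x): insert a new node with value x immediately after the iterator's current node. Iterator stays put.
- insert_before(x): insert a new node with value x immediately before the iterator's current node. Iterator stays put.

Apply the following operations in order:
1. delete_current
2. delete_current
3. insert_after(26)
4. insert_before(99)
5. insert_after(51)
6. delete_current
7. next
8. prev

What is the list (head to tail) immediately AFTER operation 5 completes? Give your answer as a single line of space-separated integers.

Answer: 99 1 51 26 9 8 6

Derivation:
After 1 (delete_current): list=[7, 1, 9, 8, 6] cursor@7
After 2 (delete_current): list=[1, 9, 8, 6] cursor@1
After 3 (insert_after(26)): list=[1, 26, 9, 8, 6] cursor@1
After 4 (insert_before(99)): list=[99, 1, 26, 9, 8, 6] cursor@1
After 5 (insert_after(51)): list=[99, 1, 51, 26, 9, 8, 6] cursor@1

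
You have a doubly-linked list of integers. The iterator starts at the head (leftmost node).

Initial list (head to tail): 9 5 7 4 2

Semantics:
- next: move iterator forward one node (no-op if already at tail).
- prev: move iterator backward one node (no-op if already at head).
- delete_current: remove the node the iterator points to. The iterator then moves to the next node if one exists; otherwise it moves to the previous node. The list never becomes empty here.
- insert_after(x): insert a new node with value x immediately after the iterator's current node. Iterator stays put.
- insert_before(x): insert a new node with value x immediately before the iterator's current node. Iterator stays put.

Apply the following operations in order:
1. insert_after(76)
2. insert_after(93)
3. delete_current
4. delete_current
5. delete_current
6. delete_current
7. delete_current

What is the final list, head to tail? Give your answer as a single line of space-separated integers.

After 1 (insert_after(76)): list=[9, 76, 5, 7, 4, 2] cursor@9
After 2 (insert_after(93)): list=[9, 93, 76, 5, 7, 4, 2] cursor@9
After 3 (delete_current): list=[93, 76, 5, 7, 4, 2] cursor@93
After 4 (delete_current): list=[76, 5, 7, 4, 2] cursor@76
After 5 (delete_current): list=[5, 7, 4, 2] cursor@5
After 6 (delete_current): list=[7, 4, 2] cursor@7
After 7 (delete_current): list=[4, 2] cursor@4

Answer: 4 2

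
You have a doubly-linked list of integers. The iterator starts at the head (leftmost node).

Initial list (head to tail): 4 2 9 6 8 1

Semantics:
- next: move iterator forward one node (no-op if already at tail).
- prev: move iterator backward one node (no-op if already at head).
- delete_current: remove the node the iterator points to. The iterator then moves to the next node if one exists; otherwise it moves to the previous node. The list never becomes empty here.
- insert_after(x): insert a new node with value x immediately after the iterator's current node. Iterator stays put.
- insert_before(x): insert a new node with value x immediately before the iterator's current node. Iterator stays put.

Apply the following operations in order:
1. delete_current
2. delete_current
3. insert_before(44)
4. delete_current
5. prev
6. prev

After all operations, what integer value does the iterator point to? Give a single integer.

Answer: 44

Derivation:
After 1 (delete_current): list=[2, 9, 6, 8, 1] cursor@2
After 2 (delete_current): list=[9, 6, 8, 1] cursor@9
After 3 (insert_before(44)): list=[44, 9, 6, 8, 1] cursor@9
After 4 (delete_current): list=[44, 6, 8, 1] cursor@6
After 5 (prev): list=[44, 6, 8, 1] cursor@44
After 6 (prev): list=[44, 6, 8, 1] cursor@44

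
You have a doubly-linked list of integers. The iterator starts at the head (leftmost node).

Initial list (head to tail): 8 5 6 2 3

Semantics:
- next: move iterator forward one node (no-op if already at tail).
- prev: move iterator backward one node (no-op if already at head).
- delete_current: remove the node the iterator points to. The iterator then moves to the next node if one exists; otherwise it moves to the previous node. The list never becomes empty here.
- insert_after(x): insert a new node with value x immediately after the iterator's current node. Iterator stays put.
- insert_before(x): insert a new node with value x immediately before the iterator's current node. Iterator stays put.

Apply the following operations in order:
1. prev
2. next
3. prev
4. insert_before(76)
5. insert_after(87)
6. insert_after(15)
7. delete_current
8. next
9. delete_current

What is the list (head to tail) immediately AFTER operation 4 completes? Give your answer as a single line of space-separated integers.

Answer: 76 8 5 6 2 3

Derivation:
After 1 (prev): list=[8, 5, 6, 2, 3] cursor@8
After 2 (next): list=[8, 5, 6, 2, 3] cursor@5
After 3 (prev): list=[8, 5, 6, 2, 3] cursor@8
After 4 (insert_before(76)): list=[76, 8, 5, 6, 2, 3] cursor@8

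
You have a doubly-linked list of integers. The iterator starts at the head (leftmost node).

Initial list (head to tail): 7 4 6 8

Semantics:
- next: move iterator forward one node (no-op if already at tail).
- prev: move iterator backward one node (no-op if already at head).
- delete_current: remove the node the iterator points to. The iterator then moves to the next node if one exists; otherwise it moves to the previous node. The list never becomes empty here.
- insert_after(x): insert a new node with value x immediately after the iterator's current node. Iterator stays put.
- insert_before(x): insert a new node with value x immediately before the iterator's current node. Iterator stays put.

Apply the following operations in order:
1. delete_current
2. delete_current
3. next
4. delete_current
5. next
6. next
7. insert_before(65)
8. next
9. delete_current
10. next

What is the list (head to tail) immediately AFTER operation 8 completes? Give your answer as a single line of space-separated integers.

Answer: 65 6

Derivation:
After 1 (delete_current): list=[4, 6, 8] cursor@4
After 2 (delete_current): list=[6, 8] cursor@6
After 3 (next): list=[6, 8] cursor@8
After 4 (delete_current): list=[6] cursor@6
After 5 (next): list=[6] cursor@6
After 6 (next): list=[6] cursor@6
After 7 (insert_before(65)): list=[65, 6] cursor@6
After 8 (next): list=[65, 6] cursor@6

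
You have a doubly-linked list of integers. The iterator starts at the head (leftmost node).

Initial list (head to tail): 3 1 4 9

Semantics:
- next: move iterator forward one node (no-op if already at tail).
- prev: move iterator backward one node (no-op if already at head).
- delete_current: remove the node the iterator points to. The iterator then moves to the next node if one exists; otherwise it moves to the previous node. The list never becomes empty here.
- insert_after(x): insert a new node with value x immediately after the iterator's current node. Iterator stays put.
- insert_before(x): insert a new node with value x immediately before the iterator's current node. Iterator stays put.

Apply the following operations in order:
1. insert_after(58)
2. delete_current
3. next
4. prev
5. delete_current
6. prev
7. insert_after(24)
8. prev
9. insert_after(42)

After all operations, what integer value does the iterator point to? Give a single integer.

After 1 (insert_after(58)): list=[3, 58, 1, 4, 9] cursor@3
After 2 (delete_current): list=[58, 1, 4, 9] cursor@58
After 3 (next): list=[58, 1, 4, 9] cursor@1
After 4 (prev): list=[58, 1, 4, 9] cursor@58
After 5 (delete_current): list=[1, 4, 9] cursor@1
After 6 (prev): list=[1, 4, 9] cursor@1
After 7 (insert_after(24)): list=[1, 24, 4, 9] cursor@1
After 8 (prev): list=[1, 24, 4, 9] cursor@1
After 9 (insert_after(42)): list=[1, 42, 24, 4, 9] cursor@1

Answer: 1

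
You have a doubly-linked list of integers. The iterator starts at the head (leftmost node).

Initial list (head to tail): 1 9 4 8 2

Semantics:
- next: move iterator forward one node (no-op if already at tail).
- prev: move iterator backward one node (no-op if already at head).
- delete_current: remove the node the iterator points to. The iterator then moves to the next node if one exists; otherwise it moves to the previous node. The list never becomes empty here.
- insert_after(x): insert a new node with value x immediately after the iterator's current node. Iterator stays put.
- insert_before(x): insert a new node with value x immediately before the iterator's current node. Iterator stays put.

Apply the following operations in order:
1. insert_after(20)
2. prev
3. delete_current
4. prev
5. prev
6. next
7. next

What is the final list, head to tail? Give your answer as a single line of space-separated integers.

Answer: 20 9 4 8 2

Derivation:
After 1 (insert_after(20)): list=[1, 20, 9, 4, 8, 2] cursor@1
After 2 (prev): list=[1, 20, 9, 4, 8, 2] cursor@1
After 3 (delete_current): list=[20, 9, 4, 8, 2] cursor@20
After 4 (prev): list=[20, 9, 4, 8, 2] cursor@20
After 5 (prev): list=[20, 9, 4, 8, 2] cursor@20
After 6 (next): list=[20, 9, 4, 8, 2] cursor@9
After 7 (next): list=[20, 9, 4, 8, 2] cursor@4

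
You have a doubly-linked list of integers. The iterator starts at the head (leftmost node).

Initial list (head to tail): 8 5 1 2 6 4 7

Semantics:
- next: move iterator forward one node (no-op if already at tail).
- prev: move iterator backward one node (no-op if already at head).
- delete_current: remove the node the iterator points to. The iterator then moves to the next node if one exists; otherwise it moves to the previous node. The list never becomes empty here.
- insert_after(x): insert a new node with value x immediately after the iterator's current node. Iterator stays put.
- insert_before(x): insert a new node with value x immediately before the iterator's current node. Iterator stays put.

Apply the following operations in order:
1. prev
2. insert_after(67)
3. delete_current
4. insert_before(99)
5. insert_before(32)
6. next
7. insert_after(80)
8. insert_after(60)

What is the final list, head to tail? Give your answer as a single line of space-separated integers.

Answer: 99 32 67 5 60 80 1 2 6 4 7

Derivation:
After 1 (prev): list=[8, 5, 1, 2, 6, 4, 7] cursor@8
After 2 (insert_after(67)): list=[8, 67, 5, 1, 2, 6, 4, 7] cursor@8
After 3 (delete_current): list=[67, 5, 1, 2, 6, 4, 7] cursor@67
After 4 (insert_before(99)): list=[99, 67, 5, 1, 2, 6, 4, 7] cursor@67
After 5 (insert_before(32)): list=[99, 32, 67, 5, 1, 2, 6, 4, 7] cursor@67
After 6 (next): list=[99, 32, 67, 5, 1, 2, 6, 4, 7] cursor@5
After 7 (insert_after(80)): list=[99, 32, 67, 5, 80, 1, 2, 6, 4, 7] cursor@5
After 8 (insert_after(60)): list=[99, 32, 67, 5, 60, 80, 1, 2, 6, 4, 7] cursor@5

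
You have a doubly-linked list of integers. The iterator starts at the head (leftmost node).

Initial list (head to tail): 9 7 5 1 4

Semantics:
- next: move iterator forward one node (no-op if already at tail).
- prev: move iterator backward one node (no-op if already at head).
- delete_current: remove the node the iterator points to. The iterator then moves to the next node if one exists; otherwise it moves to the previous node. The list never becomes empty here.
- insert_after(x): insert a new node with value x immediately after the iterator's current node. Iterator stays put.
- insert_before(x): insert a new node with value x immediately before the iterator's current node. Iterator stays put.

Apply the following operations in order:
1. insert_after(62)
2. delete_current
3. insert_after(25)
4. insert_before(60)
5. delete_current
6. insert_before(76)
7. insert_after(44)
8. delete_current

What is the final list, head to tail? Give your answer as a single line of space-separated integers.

Answer: 60 76 44 7 5 1 4

Derivation:
After 1 (insert_after(62)): list=[9, 62, 7, 5, 1, 4] cursor@9
After 2 (delete_current): list=[62, 7, 5, 1, 4] cursor@62
After 3 (insert_after(25)): list=[62, 25, 7, 5, 1, 4] cursor@62
After 4 (insert_before(60)): list=[60, 62, 25, 7, 5, 1, 4] cursor@62
After 5 (delete_current): list=[60, 25, 7, 5, 1, 4] cursor@25
After 6 (insert_before(76)): list=[60, 76, 25, 7, 5, 1, 4] cursor@25
After 7 (insert_after(44)): list=[60, 76, 25, 44, 7, 5, 1, 4] cursor@25
After 8 (delete_current): list=[60, 76, 44, 7, 5, 1, 4] cursor@44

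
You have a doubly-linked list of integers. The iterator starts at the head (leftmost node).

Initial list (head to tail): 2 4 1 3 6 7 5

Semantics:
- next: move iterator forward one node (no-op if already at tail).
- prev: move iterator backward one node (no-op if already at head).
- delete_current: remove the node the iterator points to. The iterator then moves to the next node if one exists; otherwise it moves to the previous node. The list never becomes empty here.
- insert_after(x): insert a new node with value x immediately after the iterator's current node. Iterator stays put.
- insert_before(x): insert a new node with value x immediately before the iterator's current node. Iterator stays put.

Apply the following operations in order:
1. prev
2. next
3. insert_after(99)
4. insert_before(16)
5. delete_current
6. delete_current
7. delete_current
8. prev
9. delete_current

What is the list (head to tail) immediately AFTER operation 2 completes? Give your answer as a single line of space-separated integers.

After 1 (prev): list=[2, 4, 1, 3, 6, 7, 5] cursor@2
After 2 (next): list=[2, 4, 1, 3, 6, 7, 5] cursor@4

Answer: 2 4 1 3 6 7 5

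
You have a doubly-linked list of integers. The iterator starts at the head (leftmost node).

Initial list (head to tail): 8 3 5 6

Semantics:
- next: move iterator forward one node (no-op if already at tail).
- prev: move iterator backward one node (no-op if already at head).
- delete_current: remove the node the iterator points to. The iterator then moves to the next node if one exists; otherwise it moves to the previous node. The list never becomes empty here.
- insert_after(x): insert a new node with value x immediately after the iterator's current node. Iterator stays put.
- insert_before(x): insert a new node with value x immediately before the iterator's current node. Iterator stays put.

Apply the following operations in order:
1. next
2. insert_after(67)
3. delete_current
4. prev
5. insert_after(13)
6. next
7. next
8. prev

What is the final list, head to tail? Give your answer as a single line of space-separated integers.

Answer: 8 13 67 5 6

Derivation:
After 1 (next): list=[8, 3, 5, 6] cursor@3
After 2 (insert_after(67)): list=[8, 3, 67, 5, 6] cursor@3
After 3 (delete_current): list=[8, 67, 5, 6] cursor@67
After 4 (prev): list=[8, 67, 5, 6] cursor@8
After 5 (insert_after(13)): list=[8, 13, 67, 5, 6] cursor@8
After 6 (next): list=[8, 13, 67, 5, 6] cursor@13
After 7 (next): list=[8, 13, 67, 5, 6] cursor@67
After 8 (prev): list=[8, 13, 67, 5, 6] cursor@13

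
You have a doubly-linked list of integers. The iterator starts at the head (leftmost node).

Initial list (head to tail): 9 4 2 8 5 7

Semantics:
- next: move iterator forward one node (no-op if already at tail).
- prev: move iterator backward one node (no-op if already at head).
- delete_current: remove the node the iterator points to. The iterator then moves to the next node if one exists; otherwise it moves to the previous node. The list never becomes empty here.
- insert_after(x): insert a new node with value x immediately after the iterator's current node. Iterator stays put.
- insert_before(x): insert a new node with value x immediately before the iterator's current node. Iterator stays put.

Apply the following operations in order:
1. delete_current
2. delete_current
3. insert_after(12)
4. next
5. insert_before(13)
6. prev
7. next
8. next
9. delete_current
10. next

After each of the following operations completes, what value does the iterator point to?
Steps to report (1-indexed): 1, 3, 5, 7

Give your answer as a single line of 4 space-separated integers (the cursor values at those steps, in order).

After 1 (delete_current): list=[4, 2, 8, 5, 7] cursor@4
After 2 (delete_current): list=[2, 8, 5, 7] cursor@2
After 3 (insert_after(12)): list=[2, 12, 8, 5, 7] cursor@2
After 4 (next): list=[2, 12, 8, 5, 7] cursor@12
After 5 (insert_before(13)): list=[2, 13, 12, 8, 5, 7] cursor@12
After 6 (prev): list=[2, 13, 12, 8, 5, 7] cursor@13
After 7 (next): list=[2, 13, 12, 8, 5, 7] cursor@12
After 8 (next): list=[2, 13, 12, 8, 5, 7] cursor@8
After 9 (delete_current): list=[2, 13, 12, 5, 7] cursor@5
After 10 (next): list=[2, 13, 12, 5, 7] cursor@7

Answer: 4 2 12 12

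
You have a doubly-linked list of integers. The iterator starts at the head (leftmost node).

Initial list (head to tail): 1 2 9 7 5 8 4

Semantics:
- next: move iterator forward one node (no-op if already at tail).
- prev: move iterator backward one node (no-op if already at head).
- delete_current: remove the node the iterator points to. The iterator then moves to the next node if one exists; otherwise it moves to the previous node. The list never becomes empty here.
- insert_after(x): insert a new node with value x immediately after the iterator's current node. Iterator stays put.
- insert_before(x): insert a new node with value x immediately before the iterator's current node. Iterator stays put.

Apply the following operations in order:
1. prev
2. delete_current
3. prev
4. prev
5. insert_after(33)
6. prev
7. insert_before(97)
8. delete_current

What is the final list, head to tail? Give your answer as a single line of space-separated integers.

Answer: 97 33 9 7 5 8 4

Derivation:
After 1 (prev): list=[1, 2, 9, 7, 5, 8, 4] cursor@1
After 2 (delete_current): list=[2, 9, 7, 5, 8, 4] cursor@2
After 3 (prev): list=[2, 9, 7, 5, 8, 4] cursor@2
After 4 (prev): list=[2, 9, 7, 5, 8, 4] cursor@2
After 5 (insert_after(33)): list=[2, 33, 9, 7, 5, 8, 4] cursor@2
After 6 (prev): list=[2, 33, 9, 7, 5, 8, 4] cursor@2
After 7 (insert_before(97)): list=[97, 2, 33, 9, 7, 5, 8, 4] cursor@2
After 8 (delete_current): list=[97, 33, 9, 7, 5, 8, 4] cursor@33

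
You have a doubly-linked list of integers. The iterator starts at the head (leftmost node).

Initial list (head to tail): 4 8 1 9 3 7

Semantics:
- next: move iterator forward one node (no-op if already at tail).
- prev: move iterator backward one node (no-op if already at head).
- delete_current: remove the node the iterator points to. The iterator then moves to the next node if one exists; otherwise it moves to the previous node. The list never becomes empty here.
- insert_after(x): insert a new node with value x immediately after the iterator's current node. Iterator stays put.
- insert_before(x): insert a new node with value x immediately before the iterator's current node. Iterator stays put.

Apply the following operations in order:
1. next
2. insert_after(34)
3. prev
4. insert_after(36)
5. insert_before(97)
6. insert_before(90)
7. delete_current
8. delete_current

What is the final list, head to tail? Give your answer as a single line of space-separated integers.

Answer: 97 90 8 34 1 9 3 7

Derivation:
After 1 (next): list=[4, 8, 1, 9, 3, 7] cursor@8
After 2 (insert_after(34)): list=[4, 8, 34, 1, 9, 3, 7] cursor@8
After 3 (prev): list=[4, 8, 34, 1, 9, 3, 7] cursor@4
After 4 (insert_after(36)): list=[4, 36, 8, 34, 1, 9, 3, 7] cursor@4
After 5 (insert_before(97)): list=[97, 4, 36, 8, 34, 1, 9, 3, 7] cursor@4
After 6 (insert_before(90)): list=[97, 90, 4, 36, 8, 34, 1, 9, 3, 7] cursor@4
After 7 (delete_current): list=[97, 90, 36, 8, 34, 1, 9, 3, 7] cursor@36
After 8 (delete_current): list=[97, 90, 8, 34, 1, 9, 3, 7] cursor@8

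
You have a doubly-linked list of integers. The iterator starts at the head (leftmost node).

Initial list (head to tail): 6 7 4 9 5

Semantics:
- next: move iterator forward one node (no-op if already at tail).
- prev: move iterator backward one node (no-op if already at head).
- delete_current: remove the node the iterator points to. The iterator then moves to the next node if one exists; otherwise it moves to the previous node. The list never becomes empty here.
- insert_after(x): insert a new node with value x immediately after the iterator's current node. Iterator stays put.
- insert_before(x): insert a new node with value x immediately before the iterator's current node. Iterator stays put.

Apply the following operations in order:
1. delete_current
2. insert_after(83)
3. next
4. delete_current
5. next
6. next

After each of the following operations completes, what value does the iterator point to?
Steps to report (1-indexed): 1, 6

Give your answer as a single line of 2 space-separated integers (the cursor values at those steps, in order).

Answer: 7 5

Derivation:
After 1 (delete_current): list=[7, 4, 9, 5] cursor@7
After 2 (insert_after(83)): list=[7, 83, 4, 9, 5] cursor@7
After 3 (next): list=[7, 83, 4, 9, 5] cursor@83
After 4 (delete_current): list=[7, 4, 9, 5] cursor@4
After 5 (next): list=[7, 4, 9, 5] cursor@9
After 6 (next): list=[7, 4, 9, 5] cursor@5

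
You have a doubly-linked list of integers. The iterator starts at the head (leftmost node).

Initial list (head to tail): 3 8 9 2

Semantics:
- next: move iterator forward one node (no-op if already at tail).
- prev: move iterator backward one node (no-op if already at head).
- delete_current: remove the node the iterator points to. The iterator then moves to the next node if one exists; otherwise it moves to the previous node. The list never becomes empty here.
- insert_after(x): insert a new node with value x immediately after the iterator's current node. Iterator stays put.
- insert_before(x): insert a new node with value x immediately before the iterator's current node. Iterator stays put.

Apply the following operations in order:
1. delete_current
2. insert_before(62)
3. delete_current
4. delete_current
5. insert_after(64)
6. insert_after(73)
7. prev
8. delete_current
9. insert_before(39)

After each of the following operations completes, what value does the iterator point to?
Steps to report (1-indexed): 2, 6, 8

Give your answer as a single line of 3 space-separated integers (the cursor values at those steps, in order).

After 1 (delete_current): list=[8, 9, 2] cursor@8
After 2 (insert_before(62)): list=[62, 8, 9, 2] cursor@8
After 3 (delete_current): list=[62, 9, 2] cursor@9
After 4 (delete_current): list=[62, 2] cursor@2
After 5 (insert_after(64)): list=[62, 2, 64] cursor@2
After 6 (insert_after(73)): list=[62, 2, 73, 64] cursor@2
After 7 (prev): list=[62, 2, 73, 64] cursor@62
After 8 (delete_current): list=[2, 73, 64] cursor@2
After 9 (insert_before(39)): list=[39, 2, 73, 64] cursor@2

Answer: 8 2 2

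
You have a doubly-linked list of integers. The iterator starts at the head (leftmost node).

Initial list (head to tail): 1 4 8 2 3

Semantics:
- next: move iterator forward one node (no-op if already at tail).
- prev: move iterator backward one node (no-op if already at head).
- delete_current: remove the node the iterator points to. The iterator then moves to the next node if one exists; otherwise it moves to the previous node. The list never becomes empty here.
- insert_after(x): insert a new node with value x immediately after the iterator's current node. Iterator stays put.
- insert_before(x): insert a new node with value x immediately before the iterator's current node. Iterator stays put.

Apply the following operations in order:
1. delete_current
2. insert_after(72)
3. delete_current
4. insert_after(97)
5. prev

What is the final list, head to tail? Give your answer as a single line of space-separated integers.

After 1 (delete_current): list=[4, 8, 2, 3] cursor@4
After 2 (insert_after(72)): list=[4, 72, 8, 2, 3] cursor@4
After 3 (delete_current): list=[72, 8, 2, 3] cursor@72
After 4 (insert_after(97)): list=[72, 97, 8, 2, 3] cursor@72
After 5 (prev): list=[72, 97, 8, 2, 3] cursor@72

Answer: 72 97 8 2 3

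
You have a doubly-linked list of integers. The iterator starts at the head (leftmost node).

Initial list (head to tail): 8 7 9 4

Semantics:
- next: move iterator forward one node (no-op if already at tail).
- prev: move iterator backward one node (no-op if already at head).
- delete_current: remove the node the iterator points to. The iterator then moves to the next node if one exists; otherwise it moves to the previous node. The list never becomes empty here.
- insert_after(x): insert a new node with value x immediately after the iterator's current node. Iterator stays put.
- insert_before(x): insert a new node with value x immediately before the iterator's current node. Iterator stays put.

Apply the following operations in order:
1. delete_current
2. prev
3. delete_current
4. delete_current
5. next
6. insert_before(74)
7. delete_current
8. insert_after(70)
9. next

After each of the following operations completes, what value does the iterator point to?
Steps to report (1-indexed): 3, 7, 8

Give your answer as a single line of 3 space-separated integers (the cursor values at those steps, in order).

After 1 (delete_current): list=[7, 9, 4] cursor@7
After 2 (prev): list=[7, 9, 4] cursor@7
After 3 (delete_current): list=[9, 4] cursor@9
After 4 (delete_current): list=[4] cursor@4
After 5 (next): list=[4] cursor@4
After 6 (insert_before(74)): list=[74, 4] cursor@4
After 7 (delete_current): list=[74] cursor@74
After 8 (insert_after(70)): list=[74, 70] cursor@74
After 9 (next): list=[74, 70] cursor@70

Answer: 9 74 74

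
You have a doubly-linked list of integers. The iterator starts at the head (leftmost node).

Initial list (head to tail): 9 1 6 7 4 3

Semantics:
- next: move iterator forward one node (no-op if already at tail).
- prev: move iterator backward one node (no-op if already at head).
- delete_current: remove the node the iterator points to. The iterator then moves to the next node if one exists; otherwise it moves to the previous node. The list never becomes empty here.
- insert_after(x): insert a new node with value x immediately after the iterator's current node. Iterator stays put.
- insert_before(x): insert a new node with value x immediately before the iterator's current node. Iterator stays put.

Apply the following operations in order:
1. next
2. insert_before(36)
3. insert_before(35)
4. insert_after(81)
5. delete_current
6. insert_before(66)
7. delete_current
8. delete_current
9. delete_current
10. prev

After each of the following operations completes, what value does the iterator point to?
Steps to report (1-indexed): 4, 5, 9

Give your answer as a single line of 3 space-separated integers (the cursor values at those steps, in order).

Answer: 1 81 4

Derivation:
After 1 (next): list=[9, 1, 6, 7, 4, 3] cursor@1
After 2 (insert_before(36)): list=[9, 36, 1, 6, 7, 4, 3] cursor@1
After 3 (insert_before(35)): list=[9, 36, 35, 1, 6, 7, 4, 3] cursor@1
After 4 (insert_after(81)): list=[9, 36, 35, 1, 81, 6, 7, 4, 3] cursor@1
After 5 (delete_current): list=[9, 36, 35, 81, 6, 7, 4, 3] cursor@81
After 6 (insert_before(66)): list=[9, 36, 35, 66, 81, 6, 7, 4, 3] cursor@81
After 7 (delete_current): list=[9, 36, 35, 66, 6, 7, 4, 3] cursor@6
After 8 (delete_current): list=[9, 36, 35, 66, 7, 4, 3] cursor@7
After 9 (delete_current): list=[9, 36, 35, 66, 4, 3] cursor@4
After 10 (prev): list=[9, 36, 35, 66, 4, 3] cursor@66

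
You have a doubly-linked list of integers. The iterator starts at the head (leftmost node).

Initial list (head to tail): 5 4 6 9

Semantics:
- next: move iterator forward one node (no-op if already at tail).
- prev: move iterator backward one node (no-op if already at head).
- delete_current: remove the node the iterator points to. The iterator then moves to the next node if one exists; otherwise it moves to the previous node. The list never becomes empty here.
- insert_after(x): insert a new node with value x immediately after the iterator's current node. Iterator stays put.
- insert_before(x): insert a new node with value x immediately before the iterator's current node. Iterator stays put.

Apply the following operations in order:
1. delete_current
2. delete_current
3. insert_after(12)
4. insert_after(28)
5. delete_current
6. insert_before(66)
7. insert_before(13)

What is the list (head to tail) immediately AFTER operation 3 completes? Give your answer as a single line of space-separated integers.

After 1 (delete_current): list=[4, 6, 9] cursor@4
After 2 (delete_current): list=[6, 9] cursor@6
After 3 (insert_after(12)): list=[6, 12, 9] cursor@6

Answer: 6 12 9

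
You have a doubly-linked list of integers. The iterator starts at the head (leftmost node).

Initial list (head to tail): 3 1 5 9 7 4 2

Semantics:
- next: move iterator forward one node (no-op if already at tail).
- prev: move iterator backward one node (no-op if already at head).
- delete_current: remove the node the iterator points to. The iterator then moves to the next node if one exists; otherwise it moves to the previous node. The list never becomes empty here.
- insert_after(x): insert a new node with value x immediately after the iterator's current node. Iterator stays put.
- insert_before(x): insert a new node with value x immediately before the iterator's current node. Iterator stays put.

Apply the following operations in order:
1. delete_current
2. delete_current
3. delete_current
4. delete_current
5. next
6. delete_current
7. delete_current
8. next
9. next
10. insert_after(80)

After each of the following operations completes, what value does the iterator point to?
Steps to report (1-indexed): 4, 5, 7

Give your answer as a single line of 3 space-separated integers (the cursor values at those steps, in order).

Answer: 7 4 7

Derivation:
After 1 (delete_current): list=[1, 5, 9, 7, 4, 2] cursor@1
After 2 (delete_current): list=[5, 9, 7, 4, 2] cursor@5
After 3 (delete_current): list=[9, 7, 4, 2] cursor@9
After 4 (delete_current): list=[7, 4, 2] cursor@7
After 5 (next): list=[7, 4, 2] cursor@4
After 6 (delete_current): list=[7, 2] cursor@2
After 7 (delete_current): list=[7] cursor@7
After 8 (next): list=[7] cursor@7
After 9 (next): list=[7] cursor@7
After 10 (insert_after(80)): list=[7, 80] cursor@7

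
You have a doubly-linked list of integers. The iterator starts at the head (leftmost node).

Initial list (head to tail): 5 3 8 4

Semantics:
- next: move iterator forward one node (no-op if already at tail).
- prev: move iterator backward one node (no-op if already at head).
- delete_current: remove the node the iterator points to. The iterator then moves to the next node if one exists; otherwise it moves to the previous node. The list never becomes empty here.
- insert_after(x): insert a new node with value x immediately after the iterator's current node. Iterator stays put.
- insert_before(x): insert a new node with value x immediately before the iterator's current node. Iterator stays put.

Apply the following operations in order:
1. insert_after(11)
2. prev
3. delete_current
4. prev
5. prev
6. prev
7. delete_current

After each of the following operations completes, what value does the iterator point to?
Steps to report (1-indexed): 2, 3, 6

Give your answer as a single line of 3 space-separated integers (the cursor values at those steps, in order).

After 1 (insert_after(11)): list=[5, 11, 3, 8, 4] cursor@5
After 2 (prev): list=[5, 11, 3, 8, 4] cursor@5
After 3 (delete_current): list=[11, 3, 8, 4] cursor@11
After 4 (prev): list=[11, 3, 8, 4] cursor@11
After 5 (prev): list=[11, 3, 8, 4] cursor@11
After 6 (prev): list=[11, 3, 8, 4] cursor@11
After 7 (delete_current): list=[3, 8, 4] cursor@3

Answer: 5 11 11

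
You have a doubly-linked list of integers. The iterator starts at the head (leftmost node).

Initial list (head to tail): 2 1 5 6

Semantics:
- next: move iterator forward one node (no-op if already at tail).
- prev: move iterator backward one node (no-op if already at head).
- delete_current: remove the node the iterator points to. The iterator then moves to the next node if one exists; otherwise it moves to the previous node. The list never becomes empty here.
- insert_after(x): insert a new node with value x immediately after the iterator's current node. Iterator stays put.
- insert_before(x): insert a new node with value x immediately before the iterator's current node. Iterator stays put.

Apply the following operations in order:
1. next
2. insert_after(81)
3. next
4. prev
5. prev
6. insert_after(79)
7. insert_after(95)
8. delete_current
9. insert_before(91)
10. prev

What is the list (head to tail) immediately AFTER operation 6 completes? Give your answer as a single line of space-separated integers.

Answer: 2 79 1 81 5 6

Derivation:
After 1 (next): list=[2, 1, 5, 6] cursor@1
After 2 (insert_after(81)): list=[2, 1, 81, 5, 6] cursor@1
After 3 (next): list=[2, 1, 81, 5, 6] cursor@81
After 4 (prev): list=[2, 1, 81, 5, 6] cursor@1
After 5 (prev): list=[2, 1, 81, 5, 6] cursor@2
After 6 (insert_after(79)): list=[2, 79, 1, 81, 5, 6] cursor@2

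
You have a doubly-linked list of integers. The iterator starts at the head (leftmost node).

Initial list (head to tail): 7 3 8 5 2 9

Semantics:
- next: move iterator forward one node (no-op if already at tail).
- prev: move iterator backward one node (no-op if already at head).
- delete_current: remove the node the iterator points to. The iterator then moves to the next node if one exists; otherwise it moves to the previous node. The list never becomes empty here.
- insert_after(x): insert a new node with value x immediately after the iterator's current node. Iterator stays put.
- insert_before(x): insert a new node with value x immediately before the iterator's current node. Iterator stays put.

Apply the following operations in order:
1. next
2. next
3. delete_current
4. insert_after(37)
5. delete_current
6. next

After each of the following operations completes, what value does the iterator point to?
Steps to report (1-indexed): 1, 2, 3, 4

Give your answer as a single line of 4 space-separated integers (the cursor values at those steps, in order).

After 1 (next): list=[7, 3, 8, 5, 2, 9] cursor@3
After 2 (next): list=[7, 3, 8, 5, 2, 9] cursor@8
After 3 (delete_current): list=[7, 3, 5, 2, 9] cursor@5
After 4 (insert_after(37)): list=[7, 3, 5, 37, 2, 9] cursor@5
After 5 (delete_current): list=[7, 3, 37, 2, 9] cursor@37
After 6 (next): list=[7, 3, 37, 2, 9] cursor@2

Answer: 3 8 5 5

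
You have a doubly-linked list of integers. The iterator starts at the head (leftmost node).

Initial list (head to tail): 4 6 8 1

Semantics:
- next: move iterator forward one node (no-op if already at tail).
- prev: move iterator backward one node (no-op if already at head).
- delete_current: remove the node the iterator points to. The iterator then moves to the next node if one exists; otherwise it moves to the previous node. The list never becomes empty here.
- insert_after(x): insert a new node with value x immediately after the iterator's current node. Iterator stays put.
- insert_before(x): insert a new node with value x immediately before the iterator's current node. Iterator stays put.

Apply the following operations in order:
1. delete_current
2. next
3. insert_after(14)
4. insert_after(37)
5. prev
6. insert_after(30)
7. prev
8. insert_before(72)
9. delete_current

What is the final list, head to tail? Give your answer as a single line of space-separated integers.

After 1 (delete_current): list=[6, 8, 1] cursor@6
After 2 (next): list=[6, 8, 1] cursor@8
After 3 (insert_after(14)): list=[6, 8, 14, 1] cursor@8
After 4 (insert_after(37)): list=[6, 8, 37, 14, 1] cursor@8
After 5 (prev): list=[6, 8, 37, 14, 1] cursor@6
After 6 (insert_after(30)): list=[6, 30, 8, 37, 14, 1] cursor@6
After 7 (prev): list=[6, 30, 8, 37, 14, 1] cursor@6
After 8 (insert_before(72)): list=[72, 6, 30, 8, 37, 14, 1] cursor@6
After 9 (delete_current): list=[72, 30, 8, 37, 14, 1] cursor@30

Answer: 72 30 8 37 14 1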